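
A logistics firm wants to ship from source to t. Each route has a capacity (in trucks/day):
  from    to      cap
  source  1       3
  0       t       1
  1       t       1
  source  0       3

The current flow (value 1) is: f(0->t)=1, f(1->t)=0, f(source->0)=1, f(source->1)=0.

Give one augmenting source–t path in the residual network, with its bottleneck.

Residual along source->1->t: source->1: 3, 1->t: 1.
Bottleneck = min = 1.

source->1->t, bottleneck 1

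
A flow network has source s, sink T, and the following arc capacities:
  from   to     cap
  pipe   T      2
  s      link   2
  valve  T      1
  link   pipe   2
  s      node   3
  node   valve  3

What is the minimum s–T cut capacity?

3

Max flow = 3 (via 2 augmenting paths).
In the residual at optimum, the set reachable from s is {node, s, valve}.
Cut edges: s->link (cap 2), valve->T (cap 1). Sum = 3.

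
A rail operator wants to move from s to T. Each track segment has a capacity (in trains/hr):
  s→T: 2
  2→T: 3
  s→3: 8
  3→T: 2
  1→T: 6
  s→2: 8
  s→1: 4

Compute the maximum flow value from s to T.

Augment s→T: bottleneck 2. Total 2.
Augment s→3→T: bottleneck 2. Total 4.
Augment s→2→T: bottleneck 3. Total 7.
Augment s→1→T: bottleneck 4. Total 11.
No augmenting path remains in the residual graph.

11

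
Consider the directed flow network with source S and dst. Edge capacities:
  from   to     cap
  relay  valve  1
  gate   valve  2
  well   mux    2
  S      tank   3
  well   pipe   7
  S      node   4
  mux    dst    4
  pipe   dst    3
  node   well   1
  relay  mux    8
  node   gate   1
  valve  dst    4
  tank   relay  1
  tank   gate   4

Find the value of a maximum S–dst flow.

Augment S->node->well->mux->dst: bottleneck 1. Total 1.
Augment S->node->gate->valve->dst: bottleneck 1. Total 2.
Augment S->tank->relay->mux->dst: bottleneck 1. Total 3.
Augment S->tank->gate->valve->dst: bottleneck 1. Total 4.
No augmenting path remains in the residual graph.

4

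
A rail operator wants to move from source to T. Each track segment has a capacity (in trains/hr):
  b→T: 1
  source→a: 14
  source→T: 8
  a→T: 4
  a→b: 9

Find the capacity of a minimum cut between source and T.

13

Max flow = 13 (via 3 augmenting paths).
In the residual at optimum, the set reachable from source is {a, b, source}.
Cut edges: source→T (cap 8), a→T (cap 4), b→T (cap 1). Sum = 13.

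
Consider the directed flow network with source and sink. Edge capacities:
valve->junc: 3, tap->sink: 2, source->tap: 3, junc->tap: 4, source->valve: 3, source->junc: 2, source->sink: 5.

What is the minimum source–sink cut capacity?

7

Max flow = 7 (via 2 augmenting paths).
In the residual at optimum, the set reachable from source is {junc, source, tap, valve}.
Cut edges: source->sink (cap 5), tap->sink (cap 2). Sum = 7.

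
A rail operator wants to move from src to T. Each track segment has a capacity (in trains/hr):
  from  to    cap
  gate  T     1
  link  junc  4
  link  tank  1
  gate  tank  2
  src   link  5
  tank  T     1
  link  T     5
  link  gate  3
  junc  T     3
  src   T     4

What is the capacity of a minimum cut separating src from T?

Max flow = 9 (via 2 augmenting paths).
In the residual at optimum, the set reachable from src is {src}.
Cut edges: src->link (cap 5), src->T (cap 4). Sum = 9.

9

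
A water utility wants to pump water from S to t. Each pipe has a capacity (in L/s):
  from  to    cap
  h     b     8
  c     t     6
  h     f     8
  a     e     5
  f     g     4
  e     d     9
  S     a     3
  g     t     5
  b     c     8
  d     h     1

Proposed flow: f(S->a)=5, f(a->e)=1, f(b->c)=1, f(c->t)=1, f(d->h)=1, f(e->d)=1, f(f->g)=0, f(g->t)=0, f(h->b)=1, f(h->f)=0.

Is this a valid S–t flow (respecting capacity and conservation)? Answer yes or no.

Capacity violated on S->a: flow 5 > capacity 3.

No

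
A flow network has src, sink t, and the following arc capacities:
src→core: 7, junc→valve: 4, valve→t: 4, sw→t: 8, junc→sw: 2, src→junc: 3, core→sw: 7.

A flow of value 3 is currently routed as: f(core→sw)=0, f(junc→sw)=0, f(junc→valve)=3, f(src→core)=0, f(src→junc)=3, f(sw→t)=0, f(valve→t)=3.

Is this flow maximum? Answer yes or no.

No

Residual path src→core→sw→t has bottleneck 7 > 0.
Pushing 7 along it raises the flow to 10, so the given flow is not maximum.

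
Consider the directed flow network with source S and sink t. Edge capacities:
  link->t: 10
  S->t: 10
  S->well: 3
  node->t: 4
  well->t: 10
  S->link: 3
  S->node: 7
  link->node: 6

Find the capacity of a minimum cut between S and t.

Max flow = 20 (via 4 augmenting paths).
In the residual at optimum, the set reachable from S is {S, node}.
Cut edges: S->link (cap 3), S->well (cap 3), S->t (cap 10), node->t (cap 4). Sum = 20.

20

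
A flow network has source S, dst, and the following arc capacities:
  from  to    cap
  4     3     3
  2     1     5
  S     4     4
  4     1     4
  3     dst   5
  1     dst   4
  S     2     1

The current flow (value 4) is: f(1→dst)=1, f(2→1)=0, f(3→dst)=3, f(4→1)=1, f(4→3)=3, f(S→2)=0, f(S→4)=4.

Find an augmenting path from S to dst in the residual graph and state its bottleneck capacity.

Residual along S→2→1→dst: S→2: 1, 2→1: 5, 1→dst: 3.
Bottleneck = min = 1.

S→2→1→dst, bottleneck 1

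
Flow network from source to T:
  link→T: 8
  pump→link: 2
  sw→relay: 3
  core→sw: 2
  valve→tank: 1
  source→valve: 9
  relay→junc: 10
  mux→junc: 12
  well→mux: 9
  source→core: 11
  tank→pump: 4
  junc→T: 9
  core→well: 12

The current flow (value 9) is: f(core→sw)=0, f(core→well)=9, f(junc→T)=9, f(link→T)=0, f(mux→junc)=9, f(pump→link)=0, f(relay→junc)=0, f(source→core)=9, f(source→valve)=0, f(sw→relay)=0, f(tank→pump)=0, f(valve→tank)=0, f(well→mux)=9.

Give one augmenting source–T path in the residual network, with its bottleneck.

Residual along source→valve→tank→pump→link→T: source→valve: 9, valve→tank: 1, tank→pump: 4, pump→link: 2, link→T: 8.
Bottleneck = min = 1.

source→valve→tank→pump→link→T, bottleneck 1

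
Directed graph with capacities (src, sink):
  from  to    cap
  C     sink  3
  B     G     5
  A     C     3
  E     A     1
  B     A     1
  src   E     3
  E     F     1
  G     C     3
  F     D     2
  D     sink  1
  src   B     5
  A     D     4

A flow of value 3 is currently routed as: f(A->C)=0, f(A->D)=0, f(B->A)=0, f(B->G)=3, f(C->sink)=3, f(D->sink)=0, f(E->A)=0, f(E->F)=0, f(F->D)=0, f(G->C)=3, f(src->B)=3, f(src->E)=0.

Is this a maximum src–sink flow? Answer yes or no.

Residual path src->B->A->D->sink has bottleneck 1 > 0.
Pushing 1 along it raises the flow to 4, so the given flow is not maximum.

No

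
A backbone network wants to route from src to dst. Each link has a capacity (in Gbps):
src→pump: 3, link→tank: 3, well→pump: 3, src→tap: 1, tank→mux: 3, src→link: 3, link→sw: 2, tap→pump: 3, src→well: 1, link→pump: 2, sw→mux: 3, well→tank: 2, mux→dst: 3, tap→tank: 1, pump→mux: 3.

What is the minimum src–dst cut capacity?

3

Max flow = 3 (via 1 augmenting path).
In the residual at optimum, the set reachable from src is {link, mux, pump, src, sw, tank, tap, well}.
Cut edges: mux→dst (cap 3). Sum = 3.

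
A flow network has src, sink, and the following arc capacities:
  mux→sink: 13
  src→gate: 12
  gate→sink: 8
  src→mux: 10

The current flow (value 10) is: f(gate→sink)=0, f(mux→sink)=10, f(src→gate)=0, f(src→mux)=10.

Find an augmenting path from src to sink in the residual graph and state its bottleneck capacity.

src→gate→sink, bottleneck 8

Residual along src→gate→sink: src→gate: 12, gate→sink: 8.
Bottleneck = min = 8.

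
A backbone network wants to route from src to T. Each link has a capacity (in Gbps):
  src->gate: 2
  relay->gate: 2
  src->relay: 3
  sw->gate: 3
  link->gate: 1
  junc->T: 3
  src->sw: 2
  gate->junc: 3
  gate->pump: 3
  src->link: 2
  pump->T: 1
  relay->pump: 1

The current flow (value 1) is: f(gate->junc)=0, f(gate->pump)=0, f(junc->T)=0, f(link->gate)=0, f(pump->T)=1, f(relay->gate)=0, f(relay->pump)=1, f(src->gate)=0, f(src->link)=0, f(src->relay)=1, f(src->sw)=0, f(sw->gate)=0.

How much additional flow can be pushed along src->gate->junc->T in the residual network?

Residual capacities along the path: src->gate: 2, gate->junc: 3, junc->T: 3.
Minimum is 2.

2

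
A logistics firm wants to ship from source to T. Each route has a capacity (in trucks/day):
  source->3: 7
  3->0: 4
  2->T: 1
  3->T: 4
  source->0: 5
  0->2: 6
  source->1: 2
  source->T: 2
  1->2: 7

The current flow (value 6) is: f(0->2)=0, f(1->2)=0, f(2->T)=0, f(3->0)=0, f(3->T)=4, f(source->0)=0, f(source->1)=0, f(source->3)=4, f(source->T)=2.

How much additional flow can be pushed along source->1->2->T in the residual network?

1

Residual capacities along the path: source->1: 2, 1->2: 7, 2->T: 1.
Minimum is 1.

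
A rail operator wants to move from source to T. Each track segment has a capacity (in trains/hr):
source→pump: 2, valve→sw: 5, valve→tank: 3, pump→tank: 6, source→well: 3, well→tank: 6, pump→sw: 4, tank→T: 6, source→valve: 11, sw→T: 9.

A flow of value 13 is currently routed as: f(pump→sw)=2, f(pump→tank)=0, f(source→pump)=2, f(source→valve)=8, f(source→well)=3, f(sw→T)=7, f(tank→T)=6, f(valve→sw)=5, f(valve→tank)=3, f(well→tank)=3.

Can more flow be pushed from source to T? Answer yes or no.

Residual reachable from source: {source, valve}; T is not reachable.
Saturated cut: source→well, source→pump, valve→sw, valve→tank with total capacity 13 = current flow value. Flow is maximum.

No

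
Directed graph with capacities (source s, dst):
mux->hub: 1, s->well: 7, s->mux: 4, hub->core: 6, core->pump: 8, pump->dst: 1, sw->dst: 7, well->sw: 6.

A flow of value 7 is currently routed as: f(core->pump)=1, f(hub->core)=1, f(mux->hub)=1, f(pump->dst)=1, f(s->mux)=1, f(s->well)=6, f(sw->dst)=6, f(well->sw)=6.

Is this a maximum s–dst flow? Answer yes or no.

Yes

Residual reachable from s: {mux, s, well}; dst is not reachable.
Saturated cut: mux->hub, well->sw with total capacity 7 = current flow value. Flow is maximum.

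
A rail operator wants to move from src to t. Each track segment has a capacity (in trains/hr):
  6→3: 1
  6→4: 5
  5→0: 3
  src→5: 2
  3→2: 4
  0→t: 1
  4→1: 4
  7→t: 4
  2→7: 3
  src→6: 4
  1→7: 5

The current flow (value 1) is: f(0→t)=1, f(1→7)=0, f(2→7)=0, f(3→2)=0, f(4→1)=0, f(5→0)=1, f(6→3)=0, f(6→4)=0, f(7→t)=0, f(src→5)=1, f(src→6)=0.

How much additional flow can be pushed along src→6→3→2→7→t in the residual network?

Residual capacities along the path: src→6: 4, 6→3: 1, 3→2: 4, 2→7: 3, 7→t: 4.
Minimum is 1.

1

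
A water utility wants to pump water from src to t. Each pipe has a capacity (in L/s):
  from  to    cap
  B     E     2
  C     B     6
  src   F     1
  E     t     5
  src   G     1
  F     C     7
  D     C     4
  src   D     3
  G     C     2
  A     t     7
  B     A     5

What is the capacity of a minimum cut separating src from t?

5

Max flow = 5 (via 3 augmenting paths).
In the residual at optimum, the set reachable from src is {src}.
Cut edges: src→G (cap 1), src→D (cap 3), src→F (cap 1). Sum = 5.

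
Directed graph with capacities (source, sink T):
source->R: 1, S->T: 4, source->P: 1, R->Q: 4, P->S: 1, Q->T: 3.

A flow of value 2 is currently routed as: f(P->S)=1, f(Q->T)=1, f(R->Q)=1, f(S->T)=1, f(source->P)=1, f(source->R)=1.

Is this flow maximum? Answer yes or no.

Yes

Residual reachable from source: {source}; T is not reachable.
Saturated cut: source->R, source->P with total capacity 2 = current flow value. Flow is maximum.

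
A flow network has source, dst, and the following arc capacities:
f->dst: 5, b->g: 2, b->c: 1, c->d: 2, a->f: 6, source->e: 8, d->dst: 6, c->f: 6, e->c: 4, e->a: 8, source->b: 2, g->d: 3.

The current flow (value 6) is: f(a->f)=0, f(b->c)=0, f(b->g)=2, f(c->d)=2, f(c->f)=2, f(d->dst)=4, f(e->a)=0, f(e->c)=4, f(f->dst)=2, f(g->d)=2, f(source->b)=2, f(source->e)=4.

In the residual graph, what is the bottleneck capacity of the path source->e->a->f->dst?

3

Residual capacities along the path: source->e: 4, e->a: 8, a->f: 6, f->dst: 3.
Minimum is 3.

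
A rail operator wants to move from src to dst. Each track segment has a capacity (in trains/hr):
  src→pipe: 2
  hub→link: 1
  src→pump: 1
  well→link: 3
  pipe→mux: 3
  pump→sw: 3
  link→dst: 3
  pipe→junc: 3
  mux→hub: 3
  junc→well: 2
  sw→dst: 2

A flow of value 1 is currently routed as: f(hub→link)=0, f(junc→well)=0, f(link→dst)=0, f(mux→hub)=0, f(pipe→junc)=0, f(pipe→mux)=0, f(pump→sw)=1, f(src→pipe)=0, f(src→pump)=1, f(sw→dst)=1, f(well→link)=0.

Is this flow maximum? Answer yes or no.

Residual path src→pipe→junc→well→link→dst has bottleneck 2 > 0.
Pushing 2 along it raises the flow to 3, so the given flow is not maximum.

No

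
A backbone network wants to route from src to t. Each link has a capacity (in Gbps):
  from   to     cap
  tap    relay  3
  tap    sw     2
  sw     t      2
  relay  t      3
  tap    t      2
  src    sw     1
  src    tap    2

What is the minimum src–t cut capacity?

Max flow = 3 (via 2 augmenting paths).
In the residual at optimum, the set reachable from src is {src}.
Cut edges: src->tap (cap 2), src->sw (cap 1). Sum = 3.

3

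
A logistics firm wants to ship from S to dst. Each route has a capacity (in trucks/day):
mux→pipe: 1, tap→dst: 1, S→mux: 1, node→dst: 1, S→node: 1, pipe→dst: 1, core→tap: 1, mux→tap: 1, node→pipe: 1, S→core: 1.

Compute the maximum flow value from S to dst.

3

Augment S→node→dst: bottleneck 1. Total 1.
Augment S→mux→pipe→dst: bottleneck 1. Total 2.
Augment S→core→tap→dst: bottleneck 1. Total 3.
No augmenting path remains in the residual graph.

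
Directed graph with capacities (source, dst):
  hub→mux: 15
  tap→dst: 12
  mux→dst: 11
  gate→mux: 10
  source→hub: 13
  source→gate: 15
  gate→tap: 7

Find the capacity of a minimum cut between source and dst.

Max flow = 18 (via 2 augmenting paths).
In the residual at optimum, the set reachable from source is {gate, hub, mux, source}.
Cut edges: gate→tap (cap 7), mux→dst (cap 11). Sum = 18.

18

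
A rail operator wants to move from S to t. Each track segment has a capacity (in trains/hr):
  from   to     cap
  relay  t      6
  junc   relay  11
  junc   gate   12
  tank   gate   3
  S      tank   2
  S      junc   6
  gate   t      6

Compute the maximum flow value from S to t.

8

Augment S→tank→gate→t: bottleneck 2. Total 2.
Augment S→junc→gate→t: bottleneck 4. Total 6.
Augment S→junc→relay→t: bottleneck 2. Total 8.
No augmenting path remains in the residual graph.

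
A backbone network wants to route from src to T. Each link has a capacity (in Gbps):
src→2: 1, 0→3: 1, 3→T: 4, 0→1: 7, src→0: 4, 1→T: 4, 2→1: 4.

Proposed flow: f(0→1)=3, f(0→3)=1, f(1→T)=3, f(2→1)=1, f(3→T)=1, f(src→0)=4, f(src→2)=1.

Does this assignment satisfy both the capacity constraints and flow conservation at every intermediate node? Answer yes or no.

Conservation fails at 1: inflow 4 ≠ outflow 3.

No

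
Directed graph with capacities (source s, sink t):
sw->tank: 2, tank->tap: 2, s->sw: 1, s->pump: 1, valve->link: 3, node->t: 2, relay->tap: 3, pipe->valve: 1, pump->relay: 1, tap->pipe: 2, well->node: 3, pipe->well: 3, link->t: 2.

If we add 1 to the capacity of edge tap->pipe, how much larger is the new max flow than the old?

Original max flow = 2.
Edge tap->pipe does not cross the min cut (source side {s}), so extra capacity there cannot help.
New max flow = 2. Increase = 0.

0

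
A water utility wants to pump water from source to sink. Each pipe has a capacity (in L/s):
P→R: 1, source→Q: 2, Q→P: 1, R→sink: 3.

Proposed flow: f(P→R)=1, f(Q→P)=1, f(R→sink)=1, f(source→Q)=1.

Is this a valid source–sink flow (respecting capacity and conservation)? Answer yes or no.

Yes

Every edge has 0 ≤ f(e) ≤ cap(e).
At each intermediate node, inflow equals outflow.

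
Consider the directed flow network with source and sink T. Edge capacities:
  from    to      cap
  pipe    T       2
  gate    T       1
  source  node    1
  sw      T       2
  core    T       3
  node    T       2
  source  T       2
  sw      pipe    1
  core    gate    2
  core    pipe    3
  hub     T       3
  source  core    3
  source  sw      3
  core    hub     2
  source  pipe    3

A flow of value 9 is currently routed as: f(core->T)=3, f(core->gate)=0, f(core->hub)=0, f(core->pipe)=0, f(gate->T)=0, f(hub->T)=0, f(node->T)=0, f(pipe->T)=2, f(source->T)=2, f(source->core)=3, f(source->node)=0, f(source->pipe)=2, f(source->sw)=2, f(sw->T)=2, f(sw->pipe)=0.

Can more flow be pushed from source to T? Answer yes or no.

Yes

Residual path source->node->T has bottleneck 1 > 0.
Pushing 1 along it raises the flow to 10, so the given flow is not maximum.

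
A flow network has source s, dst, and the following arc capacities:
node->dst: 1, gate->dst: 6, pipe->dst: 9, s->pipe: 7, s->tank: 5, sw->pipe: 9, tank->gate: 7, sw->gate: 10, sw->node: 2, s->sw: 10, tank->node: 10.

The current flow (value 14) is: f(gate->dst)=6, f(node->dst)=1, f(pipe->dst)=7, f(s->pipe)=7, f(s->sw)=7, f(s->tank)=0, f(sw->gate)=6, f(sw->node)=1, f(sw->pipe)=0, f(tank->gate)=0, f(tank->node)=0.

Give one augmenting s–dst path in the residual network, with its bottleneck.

Residual along s->sw->pipe->dst: s->sw: 3, sw->pipe: 9, pipe->dst: 2.
Bottleneck = min = 2.

s->sw->pipe->dst, bottleneck 2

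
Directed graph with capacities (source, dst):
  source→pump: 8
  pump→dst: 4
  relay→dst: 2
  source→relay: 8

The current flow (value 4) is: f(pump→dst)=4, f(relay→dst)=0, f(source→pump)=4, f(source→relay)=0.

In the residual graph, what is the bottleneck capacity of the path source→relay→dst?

Residual capacities along the path: source→relay: 8, relay→dst: 2.
Minimum is 2.

2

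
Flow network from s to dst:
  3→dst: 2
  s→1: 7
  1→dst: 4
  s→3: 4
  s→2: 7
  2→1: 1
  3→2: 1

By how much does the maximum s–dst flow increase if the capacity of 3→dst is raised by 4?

2

Original max flow = 6.
After raising cap(3→dst), augmenting paths through that edge carry 2 more units.
New max flow = 8. Increase = 2.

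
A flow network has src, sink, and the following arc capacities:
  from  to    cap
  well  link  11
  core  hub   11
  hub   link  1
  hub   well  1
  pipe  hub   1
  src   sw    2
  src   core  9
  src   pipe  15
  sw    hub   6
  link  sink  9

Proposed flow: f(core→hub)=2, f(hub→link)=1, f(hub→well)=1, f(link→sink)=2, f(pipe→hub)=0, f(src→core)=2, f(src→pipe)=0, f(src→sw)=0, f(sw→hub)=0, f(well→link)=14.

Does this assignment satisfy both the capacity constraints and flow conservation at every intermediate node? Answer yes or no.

Capacity violated on well→link: flow 14 > capacity 11.

No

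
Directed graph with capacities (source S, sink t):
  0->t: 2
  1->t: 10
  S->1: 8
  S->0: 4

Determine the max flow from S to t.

10

Augment S->0->t: bottleneck 2. Total 2.
Augment S->1->t: bottleneck 8. Total 10.
No augmenting path remains in the residual graph.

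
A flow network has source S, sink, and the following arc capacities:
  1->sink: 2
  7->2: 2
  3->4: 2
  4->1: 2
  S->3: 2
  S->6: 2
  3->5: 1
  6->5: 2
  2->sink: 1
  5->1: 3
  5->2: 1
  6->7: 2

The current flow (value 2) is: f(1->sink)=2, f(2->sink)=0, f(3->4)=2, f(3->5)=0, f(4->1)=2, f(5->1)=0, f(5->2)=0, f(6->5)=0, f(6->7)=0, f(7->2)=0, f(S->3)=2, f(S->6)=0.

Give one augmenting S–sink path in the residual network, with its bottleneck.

S->6->5->2->sink, bottleneck 1

Residual along S->6->5->2->sink: S->6: 2, 6->5: 2, 5->2: 1, 2->sink: 1.
Bottleneck = min = 1.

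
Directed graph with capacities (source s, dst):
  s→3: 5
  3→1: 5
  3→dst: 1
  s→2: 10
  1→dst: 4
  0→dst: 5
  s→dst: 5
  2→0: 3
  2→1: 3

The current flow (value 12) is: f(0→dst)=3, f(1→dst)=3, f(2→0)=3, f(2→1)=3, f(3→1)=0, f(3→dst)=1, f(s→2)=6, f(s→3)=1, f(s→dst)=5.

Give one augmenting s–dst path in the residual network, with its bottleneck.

Residual along s→3→1→dst: s→3: 4, 3→1: 5, 1→dst: 1.
Bottleneck = min = 1.

s→3→1→dst, bottleneck 1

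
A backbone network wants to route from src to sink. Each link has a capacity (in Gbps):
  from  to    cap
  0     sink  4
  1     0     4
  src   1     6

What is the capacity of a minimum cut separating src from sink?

Max flow = 4 (via 1 augmenting path).
In the residual at optimum, the set reachable from src is {1, src}.
Cut edges: 1→0 (cap 4). Sum = 4.

4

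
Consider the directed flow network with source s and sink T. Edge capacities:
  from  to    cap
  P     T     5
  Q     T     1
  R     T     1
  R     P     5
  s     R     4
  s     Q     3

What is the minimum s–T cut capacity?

5

Max flow = 5 (via 3 augmenting paths).
In the residual at optimum, the set reachable from s is {Q, s}.
Cut edges: s→R (cap 4), Q→T (cap 1). Sum = 5.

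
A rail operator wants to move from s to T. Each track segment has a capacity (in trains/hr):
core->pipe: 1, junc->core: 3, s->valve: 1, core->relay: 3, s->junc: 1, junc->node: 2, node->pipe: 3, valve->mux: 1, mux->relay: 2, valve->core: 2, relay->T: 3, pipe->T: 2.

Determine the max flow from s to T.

Augment s->valve->mux->relay->T: bottleneck 1. Total 1.
Augment s->junc->core->relay->T: bottleneck 1. Total 2.
No augmenting path remains in the residual graph.

2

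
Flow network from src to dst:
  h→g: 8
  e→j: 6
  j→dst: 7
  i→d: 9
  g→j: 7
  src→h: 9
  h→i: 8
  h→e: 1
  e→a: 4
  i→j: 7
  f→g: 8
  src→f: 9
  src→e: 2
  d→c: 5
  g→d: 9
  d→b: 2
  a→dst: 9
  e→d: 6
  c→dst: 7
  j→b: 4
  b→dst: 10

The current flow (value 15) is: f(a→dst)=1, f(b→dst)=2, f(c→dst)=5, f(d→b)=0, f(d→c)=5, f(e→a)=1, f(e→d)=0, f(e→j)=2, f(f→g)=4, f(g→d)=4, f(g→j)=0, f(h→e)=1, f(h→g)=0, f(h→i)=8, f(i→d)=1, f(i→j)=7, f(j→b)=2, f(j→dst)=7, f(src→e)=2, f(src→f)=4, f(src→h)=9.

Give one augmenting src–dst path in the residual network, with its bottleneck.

Residual along src→f→g→d→b→dst: src→f: 5, f→g: 4, g→d: 5, d→b: 2, b→dst: 8.
Bottleneck = min = 2.

src→f→g→d→b→dst, bottleneck 2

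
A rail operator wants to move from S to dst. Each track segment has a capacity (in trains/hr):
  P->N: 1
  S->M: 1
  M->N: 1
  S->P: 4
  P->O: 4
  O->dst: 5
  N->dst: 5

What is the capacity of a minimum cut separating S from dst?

Max flow = 5 (via 3 augmenting paths).
In the residual at optimum, the set reachable from S is {S}.
Cut edges: S->M (cap 1), S->P (cap 4). Sum = 5.

5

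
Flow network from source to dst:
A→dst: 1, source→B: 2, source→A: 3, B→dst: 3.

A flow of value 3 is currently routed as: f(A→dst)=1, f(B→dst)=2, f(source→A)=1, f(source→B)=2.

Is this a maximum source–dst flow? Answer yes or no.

Residual reachable from source: {A, source}; dst is not reachable.
Saturated cut: source→B, A→dst with total capacity 3 = current flow value. Flow is maximum.

Yes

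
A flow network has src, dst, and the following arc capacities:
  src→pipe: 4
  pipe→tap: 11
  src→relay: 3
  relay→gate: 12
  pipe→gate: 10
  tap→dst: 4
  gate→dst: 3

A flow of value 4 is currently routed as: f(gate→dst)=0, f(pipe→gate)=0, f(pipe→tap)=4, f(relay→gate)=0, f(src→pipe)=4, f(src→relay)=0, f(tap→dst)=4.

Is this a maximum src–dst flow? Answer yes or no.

No

Residual path src→relay→gate→dst has bottleneck 3 > 0.
Pushing 3 along it raises the flow to 7, so the given flow is not maximum.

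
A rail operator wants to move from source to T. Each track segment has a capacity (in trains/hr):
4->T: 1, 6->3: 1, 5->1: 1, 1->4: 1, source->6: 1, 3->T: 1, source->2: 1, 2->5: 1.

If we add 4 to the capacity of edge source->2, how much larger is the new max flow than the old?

Original max flow = 2.
Even with extra capacity on source->2, another cut of capacity 2 remains binding.
New max flow = 2. Increase = 0.

0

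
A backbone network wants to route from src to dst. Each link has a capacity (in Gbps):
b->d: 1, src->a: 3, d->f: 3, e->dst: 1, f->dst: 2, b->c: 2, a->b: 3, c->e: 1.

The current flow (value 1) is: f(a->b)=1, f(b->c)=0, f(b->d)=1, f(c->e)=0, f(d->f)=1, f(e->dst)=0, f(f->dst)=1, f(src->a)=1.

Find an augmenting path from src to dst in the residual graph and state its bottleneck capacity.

Residual along src->a->b->c->e->dst: src->a: 2, a->b: 2, b->c: 2, c->e: 1, e->dst: 1.
Bottleneck = min = 1.

src->a->b->c->e->dst, bottleneck 1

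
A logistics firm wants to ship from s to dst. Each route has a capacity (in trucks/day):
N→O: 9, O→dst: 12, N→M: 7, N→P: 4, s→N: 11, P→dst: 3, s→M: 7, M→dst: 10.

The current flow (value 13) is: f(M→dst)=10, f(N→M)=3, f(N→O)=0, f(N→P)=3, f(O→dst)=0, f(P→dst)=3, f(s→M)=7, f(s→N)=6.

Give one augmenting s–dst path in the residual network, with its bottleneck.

Residual along s→N→O→dst: s→N: 5, N→O: 9, O→dst: 12.
Bottleneck = min = 5.

s→N→O→dst, bottleneck 5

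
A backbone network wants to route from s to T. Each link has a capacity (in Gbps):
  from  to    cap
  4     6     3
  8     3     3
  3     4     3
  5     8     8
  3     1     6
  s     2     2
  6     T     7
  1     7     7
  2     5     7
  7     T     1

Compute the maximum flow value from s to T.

2

Augment s→2→5→8→3→4→6→T: bottleneck 2. Total 2.
No augmenting path remains in the residual graph.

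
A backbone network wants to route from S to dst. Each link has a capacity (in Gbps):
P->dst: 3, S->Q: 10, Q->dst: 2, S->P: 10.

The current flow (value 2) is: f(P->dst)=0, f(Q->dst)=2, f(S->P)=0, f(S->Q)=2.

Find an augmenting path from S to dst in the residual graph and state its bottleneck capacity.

Residual along S->P->dst: S->P: 10, P->dst: 3.
Bottleneck = min = 3.

S->P->dst, bottleneck 3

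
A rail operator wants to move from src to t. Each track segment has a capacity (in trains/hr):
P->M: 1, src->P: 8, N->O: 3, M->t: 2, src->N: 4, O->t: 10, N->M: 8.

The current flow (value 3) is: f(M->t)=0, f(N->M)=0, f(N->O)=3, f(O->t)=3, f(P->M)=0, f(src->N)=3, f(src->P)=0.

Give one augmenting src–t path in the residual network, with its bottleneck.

Residual along src->N->M->t: src->N: 1, N->M: 8, M->t: 2.
Bottleneck = min = 1.

src->N->M->t, bottleneck 1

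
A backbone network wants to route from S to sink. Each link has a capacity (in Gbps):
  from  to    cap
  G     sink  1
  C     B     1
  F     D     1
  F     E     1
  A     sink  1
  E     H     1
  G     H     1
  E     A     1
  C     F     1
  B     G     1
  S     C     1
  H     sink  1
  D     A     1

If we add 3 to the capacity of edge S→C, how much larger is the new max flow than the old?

Original max flow = 1.
After raising cap(S→C), augmenting paths through that edge carry 1 more unit.
New max flow = 2. Increase = 1.

1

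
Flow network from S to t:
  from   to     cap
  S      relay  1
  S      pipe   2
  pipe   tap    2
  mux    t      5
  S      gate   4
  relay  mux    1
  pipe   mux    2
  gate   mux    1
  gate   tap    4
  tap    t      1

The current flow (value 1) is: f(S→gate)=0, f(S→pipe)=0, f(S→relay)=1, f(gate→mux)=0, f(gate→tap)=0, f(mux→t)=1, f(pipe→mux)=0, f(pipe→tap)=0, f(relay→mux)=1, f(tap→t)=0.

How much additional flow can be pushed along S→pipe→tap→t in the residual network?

Residual capacities along the path: S→pipe: 2, pipe→tap: 2, tap→t: 1.
Minimum is 1.

1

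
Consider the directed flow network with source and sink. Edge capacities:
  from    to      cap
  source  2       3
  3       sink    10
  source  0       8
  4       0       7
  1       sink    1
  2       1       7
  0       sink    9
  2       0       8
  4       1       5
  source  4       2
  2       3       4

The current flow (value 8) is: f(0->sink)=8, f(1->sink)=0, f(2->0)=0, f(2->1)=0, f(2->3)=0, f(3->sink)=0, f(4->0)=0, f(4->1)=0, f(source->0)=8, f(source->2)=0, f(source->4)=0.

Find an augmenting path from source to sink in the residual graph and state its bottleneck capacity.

Residual along source->2->1->sink: source->2: 3, 2->1: 7, 1->sink: 1.
Bottleneck = min = 1.

source->2->1->sink, bottleneck 1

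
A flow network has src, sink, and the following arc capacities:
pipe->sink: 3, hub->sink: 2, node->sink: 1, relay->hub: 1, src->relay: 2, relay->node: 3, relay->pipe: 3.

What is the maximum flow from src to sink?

2

Augment src->relay->node->sink: bottleneck 1. Total 1.
Augment src->relay->hub->sink: bottleneck 1. Total 2.
No augmenting path remains in the residual graph.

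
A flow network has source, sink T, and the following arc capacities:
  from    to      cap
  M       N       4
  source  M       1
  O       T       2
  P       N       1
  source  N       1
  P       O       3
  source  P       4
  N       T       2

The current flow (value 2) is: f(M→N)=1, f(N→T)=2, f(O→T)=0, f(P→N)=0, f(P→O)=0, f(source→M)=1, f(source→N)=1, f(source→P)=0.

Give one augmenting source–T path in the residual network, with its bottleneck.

Residual along source→P→O→T: source→P: 4, P→O: 3, O→T: 2.
Bottleneck = min = 2.

source→P→O→T, bottleneck 2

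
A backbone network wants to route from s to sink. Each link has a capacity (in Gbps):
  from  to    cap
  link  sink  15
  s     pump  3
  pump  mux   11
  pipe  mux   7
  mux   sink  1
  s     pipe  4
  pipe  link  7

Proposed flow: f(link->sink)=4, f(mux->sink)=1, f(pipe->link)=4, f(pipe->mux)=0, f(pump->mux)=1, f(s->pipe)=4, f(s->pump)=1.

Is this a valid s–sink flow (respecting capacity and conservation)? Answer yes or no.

Yes

Every edge has 0 ≤ f(e) ≤ cap(e).
At each intermediate node, inflow equals outflow.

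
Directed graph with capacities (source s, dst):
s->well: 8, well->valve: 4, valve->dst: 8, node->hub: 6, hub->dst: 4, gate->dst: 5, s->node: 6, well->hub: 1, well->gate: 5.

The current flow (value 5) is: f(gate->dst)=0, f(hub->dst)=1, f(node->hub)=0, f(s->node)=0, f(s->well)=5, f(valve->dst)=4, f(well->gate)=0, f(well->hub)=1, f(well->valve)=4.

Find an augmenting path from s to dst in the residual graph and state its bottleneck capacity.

s->well->gate->dst, bottleneck 3

Residual along s->well->gate->dst: s->well: 3, well->gate: 5, gate->dst: 5.
Bottleneck = min = 3.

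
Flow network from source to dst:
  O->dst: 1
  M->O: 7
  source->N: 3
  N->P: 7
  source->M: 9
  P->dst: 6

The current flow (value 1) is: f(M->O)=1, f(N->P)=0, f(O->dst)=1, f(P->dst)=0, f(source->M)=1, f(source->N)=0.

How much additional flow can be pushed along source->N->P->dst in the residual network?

Residual capacities along the path: source->N: 3, N->P: 7, P->dst: 6.
Minimum is 3.

3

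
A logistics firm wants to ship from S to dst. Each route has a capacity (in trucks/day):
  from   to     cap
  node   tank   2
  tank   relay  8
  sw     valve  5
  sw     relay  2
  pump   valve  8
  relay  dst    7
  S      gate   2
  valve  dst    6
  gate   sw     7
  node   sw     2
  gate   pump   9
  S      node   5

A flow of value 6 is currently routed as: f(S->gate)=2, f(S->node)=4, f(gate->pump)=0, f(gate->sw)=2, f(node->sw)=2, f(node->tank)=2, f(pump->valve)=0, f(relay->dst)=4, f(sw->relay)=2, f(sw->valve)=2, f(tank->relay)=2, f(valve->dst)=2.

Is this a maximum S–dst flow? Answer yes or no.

Residual reachable from S: {S, node}; dst is not reachable.
Saturated cut: S->gate, node->tank, node->sw with total capacity 6 = current flow value. Flow is maximum.

Yes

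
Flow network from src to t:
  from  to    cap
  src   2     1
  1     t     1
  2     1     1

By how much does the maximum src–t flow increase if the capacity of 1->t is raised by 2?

Original max flow = 1.
Edge 1->t does not cross the min cut (source side {src}), so extra capacity there cannot help.
New max flow = 1. Increase = 0.

0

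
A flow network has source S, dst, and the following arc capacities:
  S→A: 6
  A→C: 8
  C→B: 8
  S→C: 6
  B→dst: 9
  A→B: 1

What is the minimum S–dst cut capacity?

9

Max flow = 9 (via 3 augmenting paths).
In the residual at optimum, the set reachable from S is {A, C, S}.
Cut edges: A→B (cap 1), C→B (cap 8). Sum = 9.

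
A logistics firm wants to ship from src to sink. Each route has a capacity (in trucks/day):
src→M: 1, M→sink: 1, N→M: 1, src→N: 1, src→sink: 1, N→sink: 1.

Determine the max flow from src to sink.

Augment src→sink: bottleneck 1. Total 1.
Augment src→N→sink: bottleneck 1. Total 2.
Augment src→M→sink: bottleneck 1. Total 3.
No augmenting path remains in the residual graph.

3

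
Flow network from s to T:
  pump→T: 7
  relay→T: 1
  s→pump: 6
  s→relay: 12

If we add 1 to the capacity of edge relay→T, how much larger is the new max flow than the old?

1

Original max flow = 7.
After raising cap(relay→T), augmenting paths through that edge carry 1 more unit.
New max flow = 8. Increase = 1.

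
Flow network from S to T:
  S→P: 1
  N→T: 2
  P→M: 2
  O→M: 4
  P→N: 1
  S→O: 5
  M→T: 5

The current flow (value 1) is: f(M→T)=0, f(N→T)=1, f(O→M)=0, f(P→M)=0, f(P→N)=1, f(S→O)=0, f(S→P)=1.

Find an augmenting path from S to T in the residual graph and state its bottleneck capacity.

Residual along S→O→M→T: S→O: 5, O→M: 4, M→T: 5.
Bottleneck = min = 4.

S→O→M→T, bottleneck 4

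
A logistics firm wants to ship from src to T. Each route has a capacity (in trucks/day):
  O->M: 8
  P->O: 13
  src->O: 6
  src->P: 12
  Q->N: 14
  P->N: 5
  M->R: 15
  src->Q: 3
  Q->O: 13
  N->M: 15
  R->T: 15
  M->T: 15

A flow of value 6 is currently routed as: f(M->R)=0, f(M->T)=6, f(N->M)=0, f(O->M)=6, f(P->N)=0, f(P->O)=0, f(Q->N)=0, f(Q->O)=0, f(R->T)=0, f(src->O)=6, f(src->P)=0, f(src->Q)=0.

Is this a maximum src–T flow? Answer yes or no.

No

Residual path src->Q->N->M->T has bottleneck 3 > 0.
Pushing 3 along it raises the flow to 9, so the given flow is not maximum.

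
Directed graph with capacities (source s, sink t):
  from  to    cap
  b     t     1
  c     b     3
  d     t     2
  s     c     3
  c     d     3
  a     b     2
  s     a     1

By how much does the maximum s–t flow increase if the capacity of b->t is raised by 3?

1

Original max flow = 3.
After raising cap(b->t), augmenting paths through that edge carry 1 more unit.
New max flow = 4. Increase = 1.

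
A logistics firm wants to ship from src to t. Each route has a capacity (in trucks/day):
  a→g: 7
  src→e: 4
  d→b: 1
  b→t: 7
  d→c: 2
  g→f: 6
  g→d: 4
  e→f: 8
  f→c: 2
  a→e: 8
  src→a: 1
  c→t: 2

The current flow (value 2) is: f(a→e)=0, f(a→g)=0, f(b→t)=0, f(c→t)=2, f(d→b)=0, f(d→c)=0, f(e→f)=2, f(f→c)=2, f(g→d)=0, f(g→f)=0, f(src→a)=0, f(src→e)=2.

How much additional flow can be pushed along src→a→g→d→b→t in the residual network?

Residual capacities along the path: src→a: 1, a→g: 7, g→d: 4, d→b: 1, b→t: 7.
Minimum is 1.

1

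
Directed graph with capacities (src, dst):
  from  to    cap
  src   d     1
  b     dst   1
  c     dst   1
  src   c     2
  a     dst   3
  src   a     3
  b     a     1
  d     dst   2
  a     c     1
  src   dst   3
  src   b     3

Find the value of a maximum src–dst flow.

9

Augment src->dst: bottleneck 3. Total 3.
Augment src->b->dst: bottleneck 1. Total 4.
Augment src->a->dst: bottleneck 3. Total 7.
Augment src->c->dst: bottleneck 1. Total 8.
Augment src->d->dst: bottleneck 1. Total 9.
No augmenting path remains in the residual graph.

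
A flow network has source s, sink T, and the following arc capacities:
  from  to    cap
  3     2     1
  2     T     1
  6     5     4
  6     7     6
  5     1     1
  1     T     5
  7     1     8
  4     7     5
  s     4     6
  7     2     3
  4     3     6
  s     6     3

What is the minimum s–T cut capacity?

6

Max flow = 6 (via 2 augmenting paths).
In the residual at optimum, the set reachable from s is {1, 2, 3, 4, 5, 6, 7, s}.
Cut edges: 2→T (cap 1), 1→T (cap 5). Sum = 6.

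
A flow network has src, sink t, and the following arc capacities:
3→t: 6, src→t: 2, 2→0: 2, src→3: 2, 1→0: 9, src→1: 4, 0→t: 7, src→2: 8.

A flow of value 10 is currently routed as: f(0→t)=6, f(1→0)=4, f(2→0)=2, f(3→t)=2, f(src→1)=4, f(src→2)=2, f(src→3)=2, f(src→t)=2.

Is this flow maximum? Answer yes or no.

Residual reachable from src: {2, src}; t is not reachable.
Saturated cut: src→3, src→1, src→t, 2→0 with total capacity 10 = current flow value. Flow is maximum.

Yes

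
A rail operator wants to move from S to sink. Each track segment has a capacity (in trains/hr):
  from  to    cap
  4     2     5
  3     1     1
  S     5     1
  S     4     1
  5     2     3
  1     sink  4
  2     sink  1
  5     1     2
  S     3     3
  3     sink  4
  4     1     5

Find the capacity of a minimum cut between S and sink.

5

Max flow = 5 (via 3 augmenting paths).
In the residual at optimum, the set reachable from S is {S}.
Cut edges: S->3 (cap 3), S->4 (cap 1), S->5 (cap 1). Sum = 5.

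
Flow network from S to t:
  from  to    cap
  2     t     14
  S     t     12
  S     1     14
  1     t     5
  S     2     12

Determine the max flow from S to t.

Augment S->t: bottleneck 12. Total 12.
Augment S->1->t: bottleneck 5. Total 17.
Augment S->2->t: bottleneck 12. Total 29.
No augmenting path remains in the residual graph.

29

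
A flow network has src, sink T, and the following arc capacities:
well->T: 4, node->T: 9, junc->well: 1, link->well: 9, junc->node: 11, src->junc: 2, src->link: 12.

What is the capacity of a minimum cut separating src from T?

6

Max flow = 6 (via 2 augmenting paths).
In the residual at optimum, the set reachable from src is {link, src, well}.
Cut edges: src->junc (cap 2), well->T (cap 4). Sum = 6.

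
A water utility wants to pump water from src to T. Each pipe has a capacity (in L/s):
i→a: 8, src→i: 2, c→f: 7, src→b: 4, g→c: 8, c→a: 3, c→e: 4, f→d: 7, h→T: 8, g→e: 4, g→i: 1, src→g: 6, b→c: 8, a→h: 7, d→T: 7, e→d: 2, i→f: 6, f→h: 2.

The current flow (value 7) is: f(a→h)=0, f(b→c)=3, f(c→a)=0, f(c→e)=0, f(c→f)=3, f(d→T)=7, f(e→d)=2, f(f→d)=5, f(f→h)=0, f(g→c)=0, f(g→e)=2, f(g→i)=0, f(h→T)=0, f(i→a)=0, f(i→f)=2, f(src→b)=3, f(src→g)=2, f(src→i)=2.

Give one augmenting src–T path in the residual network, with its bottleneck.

src→b→c→f→h→T, bottleneck 1

Residual along src→b→c→f→h→T: src→b: 1, b→c: 5, c→f: 4, f→h: 2, h→T: 8.
Bottleneck = min = 1.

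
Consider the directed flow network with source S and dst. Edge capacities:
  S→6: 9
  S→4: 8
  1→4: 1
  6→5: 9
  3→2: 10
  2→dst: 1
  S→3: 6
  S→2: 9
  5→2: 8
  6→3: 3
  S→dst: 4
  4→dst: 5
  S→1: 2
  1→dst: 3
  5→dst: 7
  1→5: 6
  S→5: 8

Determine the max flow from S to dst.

19

Augment S→dst: bottleneck 4. Total 4.
Augment S→1→dst: bottleneck 2. Total 6.
Augment S→4→dst: bottleneck 5. Total 11.
Augment S→5→dst: bottleneck 7. Total 18.
Augment S→2→dst: bottleneck 1. Total 19.
No augmenting path remains in the residual graph.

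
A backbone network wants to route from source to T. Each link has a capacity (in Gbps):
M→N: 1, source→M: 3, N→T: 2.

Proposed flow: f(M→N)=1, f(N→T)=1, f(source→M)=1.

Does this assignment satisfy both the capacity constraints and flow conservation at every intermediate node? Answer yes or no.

Yes

Every edge has 0 ≤ f(e) ≤ cap(e).
At each intermediate node, inflow equals outflow.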